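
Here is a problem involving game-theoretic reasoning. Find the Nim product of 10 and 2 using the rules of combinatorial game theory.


Nim multiplication is bilinear over XOR: (u XOR v) * w = (u*w) XOR (v*w).
So we split each operand into its bit components and XOR the pairwise Nim products.
10 = 2 + 8 (as XOR of powers of 2).
2 = 2 (as XOR of powers of 2).
Using the standard Nim-product table on single bits:
  2*2 = 3,   2*4 = 8,   2*8 = 12,
  4*4 = 6,   4*8 = 11,  8*8 = 13,
and  1*x = x (identity), k*l = l*k (commutative).
Pairwise Nim products:
  2 * 2 = 3
  8 * 2 = 12
XOR them: 3 XOR 12 = 15.
Result: 10 * 2 = 15 (in Nim).

15


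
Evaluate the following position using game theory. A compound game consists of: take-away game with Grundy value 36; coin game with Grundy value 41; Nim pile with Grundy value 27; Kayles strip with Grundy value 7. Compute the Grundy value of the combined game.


By the Sprague-Grundy theorem, the Grundy value of a sum of games is the XOR of individual Grundy values.
take-away game: Grundy value = 36. Running XOR: 0 XOR 36 = 36
coin game: Grundy value = 41. Running XOR: 36 XOR 41 = 13
Nim pile: Grundy value = 27. Running XOR: 13 XOR 27 = 22
Kayles strip: Grundy value = 7. Running XOR: 22 XOR 7 = 17
The combined Grundy value is 17.

17


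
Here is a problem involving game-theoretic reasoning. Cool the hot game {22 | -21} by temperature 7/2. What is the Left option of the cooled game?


Original game: {22 | -21} (a switch {a | b} with a > b).
Cooling by t (for t below the temperature (a - b)/2 = 43/2) taxes each move by t: {a | b} cooled by t is {a - t | b + t}.
Cooling amount: t = 7/2
Cooled Left option: 22 - 7/2 = 37/2
Cooled Right option: -21 + 7/2 = -35/2
Cooled game: {37/2 | -35/2}
Left option = 37/2

37/2


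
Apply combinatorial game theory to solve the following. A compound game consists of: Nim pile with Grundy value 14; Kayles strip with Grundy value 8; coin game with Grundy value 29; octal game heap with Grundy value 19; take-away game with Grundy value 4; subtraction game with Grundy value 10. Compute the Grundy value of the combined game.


By the Sprague-Grundy theorem, the Grundy value of a sum of games is the XOR of individual Grundy values.
Nim pile: Grundy value = 14. Running XOR: 0 XOR 14 = 14
Kayles strip: Grundy value = 8. Running XOR: 14 XOR 8 = 6
coin game: Grundy value = 29. Running XOR: 6 XOR 29 = 27
octal game heap: Grundy value = 19. Running XOR: 27 XOR 19 = 8
take-away game: Grundy value = 4. Running XOR: 8 XOR 4 = 12
subtraction game: Grundy value = 10. Running XOR: 12 XOR 10 = 6
The combined Grundy value is 6.

6


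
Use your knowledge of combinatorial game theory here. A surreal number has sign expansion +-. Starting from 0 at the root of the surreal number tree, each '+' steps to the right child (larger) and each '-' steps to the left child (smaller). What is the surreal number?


Sign expansion: +-
Rule: track bounds (lo, hi), initially (-inf, +inf). On '+', the current value becomes lo and we move to the simplest number in (value, hi): value + 1 if hi = +inf, otherwise the midpoint (value + hi)/2. On '-', the current value becomes hi and we move to value - 1 if lo = -inf, otherwise the midpoint (lo + value)/2.
Start at 0.
Step 1: sign = +, move right. Bounds: (0, +inf). Value = 1
Step 2: sign = -, move left. Bounds: (0, 1). Value = 1/2
The surreal number with sign expansion +- is 1/2.

1/2


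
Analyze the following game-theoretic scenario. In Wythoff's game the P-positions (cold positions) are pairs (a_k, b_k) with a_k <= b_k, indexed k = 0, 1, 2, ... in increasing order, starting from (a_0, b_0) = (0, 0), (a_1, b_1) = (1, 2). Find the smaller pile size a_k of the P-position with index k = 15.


By Wythoff's theorem, a_k = floor(k * phi) and b_k = floor(k * phi^2) = a_k + k, where phi = (1 + sqrt(5))/2 is the golden ratio.
phi = (1 + sqrt(5))/2 = 1.618034
k = 15
k * phi = 15 * 1.618034 = 24.270510
a_15 = floor(k * phi) = 24

24


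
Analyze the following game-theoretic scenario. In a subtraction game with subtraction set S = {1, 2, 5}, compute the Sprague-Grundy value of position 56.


The subtraction set is S = {1, 2, 5}.
G(k) = mex{ G(k - s) : s in S, s <= k }. We compute iteratively: G(0) = 0.
G(1) = mex({0}) = 1
G(2) = mex({0, 1}) = 2
G(3) = mex({1, 2}) = 0
G(4) = mex({0, 2}) = 1
G(5) = mex({0, 1}) = 2
G(6) = mex({1, 2}) = 0
G(7) = mex({0, 2}) = 1
Observe that G(3)..G(7) = 0, 1, 2, 0, 1 repeats G(0)..G(4) = 0, 1, 2, 0, 1.
For k >= max(S) = 5, G(k) is determined by the previous 5 values G(k-5)..G(k-1); a window of 5 consecutive values has recurred shifted by 3, so by induction G(k + 3) = G(k) for all k >= 0: the sequence is periodic from the start with period 3.
One period: G(0..2) = 0, 1, 2.
56 mod 3 = 2, so G(56) = G(2) = 2.

2


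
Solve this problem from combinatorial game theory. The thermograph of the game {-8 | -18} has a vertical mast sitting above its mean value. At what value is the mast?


Game = {-8 | -18}, a switch {a | b} with numbers a > b.
Its thermograph has left wall a - t and right wall b + t, which meet at t = (a - b)/2, where both equal (a + b)/2. So the mast (mean value) is at (a + b)/2.
Mean = (-8 + (-18))/2 = -26/2 = -13

-13


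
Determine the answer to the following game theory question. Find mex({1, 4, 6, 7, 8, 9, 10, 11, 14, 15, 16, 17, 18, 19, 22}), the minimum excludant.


Set = {1, 4, 6, 7, 8, 9, 10, 11, 14, 15, 16, 17, 18, 19, 22}
0 is NOT in the set. This is the mex.
mex = 0

0


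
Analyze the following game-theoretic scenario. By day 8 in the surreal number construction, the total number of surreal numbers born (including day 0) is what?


Day 0: {|} = 0 is born. Count = 1.
Day n: the number of surreal numbers born by day n is 2^(n+1) - 1.
By day 0: 2^1 - 1 = 1
By day 1: 2^2 - 1 = 3
By day 2: 2^3 - 1 = 7
By day 3: 2^4 - 1 = 15
By day 4: 2^5 - 1 = 31
By day 5: 2^6 - 1 = 63
By day 6: 2^7 - 1 = 127
By day 7: 2^8 - 1 = 255
By day 8: 2^9 - 1 = 511
By day 8: 511 surreal numbers.

511


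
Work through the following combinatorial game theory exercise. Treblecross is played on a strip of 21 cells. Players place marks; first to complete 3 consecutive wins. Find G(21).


Treblecross: place X on empty cells; 3-in-a-row wins.
Playing within two cells of an existing X lets the opponent win at once, so sensible play treats the cells i-2..i+2 around each X as dead. The player left with no safe cell loses, so this is a normal-play take-away game on strips of safe cells.
Placing X at cell i (0-indexed) of a strip of k safe cells leaves independent strips of sizes max(0, i-2) and max(0, k-i-3). Hence G(k) = mex{ G(max(0,i-2)) XOR G(max(0,k-i-3)) : 0 <= i < k }, with G(0) = 0.
G(1): splits (0,0):0^0=0 -> mex({0}) = 1
G(2): splits (0,0):0^0=0 -> mex({0}) = 1
G(3): splits (0,0):0^0=0 -> mex({0}) = 1
G(4): splits (0,1):0^1=1 (0,0):0^0=0 -> mex({0, 1}) = 2
G(5): splits (0,2):0^1=1 (0,1):0^1=1 (0,0):0^0=0 -> mex({0, 1}) = 2
G(6) = mex({1}) = 0
G(7) = mex({0, 1, 2}) = 3
G(8) = mex({0, 1, 2}) = 3
G(9) = mex({0, 2}) = 1
G(10) = mex({0, 2, 3}) = 1
G(11) = mex({0, 3}) = 1
G(12) = mex({1, 3}) = 0
G(13) = mex({0, 1, 2, 3}) = 4
G(14) = mex({0, 1, 2}) = 3
G(15) = mex({0, 1, 2}) = 3
G(16) = mex({0, 1, 2, 4}) = 3
G(17) = mex({0, 1, 3, 4}) = 2
G(18) = mex({0, 1, 3, 4}) = 2
G(19) = mex({0, 1, 3, 5}) = 2
G(20) = mex({0, 1, 2, 3, 5}) = 4
G(21) = mex({0, 1, 2, 3, 5}) = 4
Therefore G(21) = 4.

4


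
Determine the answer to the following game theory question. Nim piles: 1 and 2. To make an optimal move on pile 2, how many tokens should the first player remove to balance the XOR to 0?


Piles: 1 and 2
Current XOR: 1 XOR 2 = 3 (non-zero, so this is an N-position).
To make the XOR zero, we need to find a move that balances the piles.
For pile 2 (size 2): target = 2 XOR 3 = 1
We reduce pile 2 from 2 to 1.
Tokens removed: 2 - 1 = 1
Verification: 1 XOR 1 = 0

1


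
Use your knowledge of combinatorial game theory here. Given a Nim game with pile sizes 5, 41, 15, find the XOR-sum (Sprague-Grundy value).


We need the XOR (exclusive or) of all pile sizes.
After XOR-ing pile 1 (size 5): 0 XOR 5 = 5
After XOR-ing pile 2 (size 41): 5 XOR 41 = 44
After XOR-ing pile 3 (size 15): 44 XOR 15 = 35
The Nim-value of this position is 35.

35


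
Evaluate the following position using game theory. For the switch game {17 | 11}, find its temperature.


The game is {17 | 11}, a switch {a | b} with numbers a > b.
Cooling {a | b} by t gives {a - t | b + t}, which stops being hot when a - t = b + t, i.e. at t = (a - b)/2. So the temperature of a switch is (a - b)/2.
Temperature = (Left option - Right option) / 2
= (17 - (11)) / 2
= 6 / 2
= 3

3


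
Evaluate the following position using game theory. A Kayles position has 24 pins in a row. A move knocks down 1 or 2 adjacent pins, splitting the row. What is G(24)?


Kayles: a move removes 1 or 2 adjacent pins from a contiguous row.
Removing pins from a row of k leaves two independent rows (a, b) with a + b = k - 1 (one pin) or a + b = k - 2 (two pins); an end removal gives a = 0.
By Sprague-Grundy, G(k) = mex{ G(a) XOR G(b) } over all these splits. G(0) = 0.
G(1): splits (0,0):0^0=0 -> mex({0}) = 1
G(2): splits (0,1):0^1=1 (0,0):0^0=0 -> mex({0, 1}) = 2
G(3): splits (0,2):0^2=2 (1,1):1^1=0 (0,1):0^1=1 -> mex({0, 1, 2}) = 3
G(4): splits (0,3):0^3=3 (1,2):1^2=3 (0,2):0^2=2 (1,1):1^1=0 -> mex({0, 2, 3}) = 1
G(5): splits (0,4):0^1=1 (1,3):1^3=2 (2,2):2^2=0 (0,3):0^3=3 (1,2):1^2=3 -> mex({0, 1, 2, 3}) = 4
G(6) = mex({0, 1, 2, 4}) = 3
G(7) = mex({0, 1, 3, 4, 5}) = 2
G(8) = mex({0, 2, 3, 5, 6}) = 1
G(9) = mex({0, 1, 2, 3, 6, 7}) = 4
G(10) = mex({0, 1, 3, 4, 5, 7}) = 2
G(11) = mex({0, 1, 2, 3, 4, 5}) = 6
G(12) = mex({0, 1, 2, 3, 5, 6, 7}) = 4
G(13) = mex({0, 2, 3, 4, 6, 7}) = 1
G(14) = mex({0, 1, 4, 5, 6, 7}) = 2
G(15) = mex({0, 1, 2, 3, 4, 5, 6}) = 7
G(16) = mex({0, 2, 3, 5, 6, 7}) = 1
G(17) = mex({0, 1, 2, 3, 5, 6, 7}) = 4
G(18) = mex({0, 1, 2, 4, 5, 6}) = 3
G(19) = mex({0, 1, 3, 4, 5, 7}) = 2
G(20) = mex({0, 2, 3, 4, 5, 6, 7}) = 1
G(21) = mex({0, 1, 2, 3, 5, 6, 7}) = 4
G(22) = mex({0, 1, 2, 3, 4, 5, 7}) = 6
G(23) = mex({0, 1, 2, 3, 4, 5, 6}) = 7
G(24) = mex({0, 1, 2, 3, 5, 6, 7}) = 4
Therefore G(24) = 4.

4


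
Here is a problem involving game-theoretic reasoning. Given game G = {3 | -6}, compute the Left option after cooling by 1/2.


Original game: {3 | -6} (a switch {a | b} with a > b).
Cooling by t (for t below the temperature (a - b)/2 = 9/2) taxes each move by t: {a | b} cooled by t is {a - t | b + t}.
Cooling amount: t = 1/2
Cooled Left option: 3 - 1/2 = 5/2
Cooled Right option: -6 + 1/2 = -11/2
Cooled game: {5/2 | -11/2}
Left option = 5/2

5/2


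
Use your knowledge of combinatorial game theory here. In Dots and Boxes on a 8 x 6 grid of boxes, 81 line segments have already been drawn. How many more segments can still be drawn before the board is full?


Grid: 8 x 6 boxes, i.e. 9 rows and 7 columns of dots.
Horizontal edges: (rows + 1) * cols = 9 * 6 = 54
Vertical edges: rows * (cols + 1) = 8 * 7 = 56
Total edges: 54 + 56 = 110
Edges drawn: 81
Remaining: 110 - 81 = 29

29


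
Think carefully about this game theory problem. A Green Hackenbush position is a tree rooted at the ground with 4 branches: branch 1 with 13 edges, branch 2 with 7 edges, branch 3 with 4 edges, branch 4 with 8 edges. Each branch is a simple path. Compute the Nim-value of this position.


The tree has 4 branches from the ground vertex.
In Green Hackenbush, the Nim-value of a simple path of length k is k.
Branch 1: length 13, Nim-value = 13
Branch 2: length 7, Nim-value = 7
Branch 3: length 4, Nim-value = 4
Branch 4: length 8, Nim-value = 8
Total Nim-value = XOR of all branch values:
0 XOR 13 = 13
13 XOR 7 = 10
10 XOR 4 = 14
14 XOR 8 = 6
Nim-value of the tree = 6

6


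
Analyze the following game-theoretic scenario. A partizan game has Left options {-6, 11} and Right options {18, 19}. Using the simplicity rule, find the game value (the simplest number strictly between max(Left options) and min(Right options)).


Left options: {-6, 11}, max = 11
Right options: {18, 19}, min = 18
All options are numbers and max(Left) < min(Right), so by the simplicity theorem the value is the simplest (earliest-born) number strictly between 11 and 18.
Integers 12 through 17 all lie strictly between 11 and 18.
Among integers, the simplest (lowest birthday = smallest |n|; 0 is born on day 0, +-n on day n) is 12.
No non-integer in the interval can be simpler: if x is a non-integer in the interval, then floor(x) or ceil(x) also lies in the interval (the interval contains an integer), and both are proper prefixes of x's sign expansion, i.e. born earlier. So the game value is 12.
Game value = 12

12


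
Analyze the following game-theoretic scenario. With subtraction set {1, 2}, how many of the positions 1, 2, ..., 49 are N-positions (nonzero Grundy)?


Subtraction set S = {1, 2}, so G(n) = n mod 3.
G(n) = 0 when n is a multiple of 3.
Multiples of 3 in [1, 49]: 16
N-positions (nonzero Grundy) = 49 - 16 = 33

33


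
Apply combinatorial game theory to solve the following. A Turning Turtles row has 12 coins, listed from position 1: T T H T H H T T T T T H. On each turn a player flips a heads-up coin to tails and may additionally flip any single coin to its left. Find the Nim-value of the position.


Coins: T T H T H H T T T T T H
Key fact: a single head at position k behaves exactly like a Nim heap of size k (turning it to T and optionally flipping a coin at j < k corresponds to moving the heap from k to j, or to 0), and heads combine as a disjunctive sum (two heads at the same place would cancel, matching j XOR j = 0). So the Nim-value is the XOR of the 1-indexed positions of the heads.
Face-up positions (1-indexed): [3, 5, 6, 12]
XOR 0 with 3: 0 XOR 3 = 3
XOR 3 with 5: 3 XOR 5 = 6
XOR 6 with 6: 6 XOR 6 = 0
XOR 0 with 12: 0 XOR 12 = 12
Nim-value = 12

12


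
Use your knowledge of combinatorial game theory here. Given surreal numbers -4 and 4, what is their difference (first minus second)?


x = -4, y = 4
x - y = -4 - 4 = -8

-8


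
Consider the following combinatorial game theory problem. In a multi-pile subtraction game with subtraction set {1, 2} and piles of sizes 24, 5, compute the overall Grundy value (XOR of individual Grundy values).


Subtraction set: {1, 2}
For this subtraction set, G(n) = n mod 3 (period = max + 1 = 3).
Pile 1 (size 24): G(24) = 24 mod 3 = 0
Pile 2 (size 5): G(5) = 5 mod 3 = 2
Total Grundy value = XOR of all: 0 XOR 2 = 2

2


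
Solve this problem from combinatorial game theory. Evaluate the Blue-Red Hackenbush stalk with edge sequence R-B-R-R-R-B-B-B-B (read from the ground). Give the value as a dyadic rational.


Edges (from ground): R-B-R-R-R-B-B-B-B
By Berlekamp's sign-expansion rule, a Blue-Red Hackenbush stalk has the value of the surreal number whose sign sequence is the edge sequence with B -> + and R -> -.
Sign sequence: -+---++++
Trace the sign expansion in the surreal number tree, starting from 0:
Edge 1: R (sign -) -> bounds (-inf, 0), value = -1
Edge 2: B (sign +) -> bounds (-1, 0), value = -1/2
Edge 3: R (sign -) -> bounds (-1, -1/2), value = -3/4
Edge 4: R (sign -) -> bounds (-1, -3/4), value = -7/8
Edge 5: R (sign -) -> bounds (-1, -7/8), value = -15/16
Edge 6: B (sign +) -> bounds (-15/16, -7/8), value = -29/32
Edge 7: B (sign +) -> bounds (-29/32, -7/8), value = -57/64
Edge 8: B (sign +) -> bounds (-57/64, -7/8), value = -113/128
Edge 9: B (sign +) -> bounds (-113/128, -7/8), value = -225/256
Game value = -225/256

-225/256


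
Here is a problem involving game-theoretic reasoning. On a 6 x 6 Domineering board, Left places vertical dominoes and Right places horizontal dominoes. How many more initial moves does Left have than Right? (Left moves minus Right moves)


Board is 6 x 6 (rows x cols).
Left (vertical) placements: (rows-1) * cols = 5 * 6 = 30
Right (horizontal) placements: rows * (cols-1) = 6 * 5 = 30
Advantage = Left - Right = 30 - 30 = 0

0


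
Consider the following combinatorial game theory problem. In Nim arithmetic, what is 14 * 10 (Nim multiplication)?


Nim multiplication is bilinear over XOR: (u XOR v) * w = (u*w) XOR (v*w).
So we split each operand into its bit components and XOR the pairwise Nim products.
14 = 2 + 4 + 8 (as XOR of powers of 2).
10 = 2 + 8 (as XOR of powers of 2).
Using the standard Nim-product table on single bits:
  2*2 = 3,   2*4 = 8,   2*8 = 12,
  4*4 = 6,   4*8 = 11,  8*8 = 13,
and  1*x = x (identity), k*l = l*k (commutative).
Pairwise Nim products:
  2 * 2 = 3
  2 * 8 = 12
  4 * 2 = 8
  4 * 8 = 11
  8 * 2 = 12
  8 * 8 = 13
XOR them: 3 XOR 12 XOR 8 XOR 11 XOR 12 XOR 13 = 13.
Result: 14 * 10 = 13 (in Nim).

13


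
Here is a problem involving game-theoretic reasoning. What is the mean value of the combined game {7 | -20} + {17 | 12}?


G1 = {7 | -20}, G2 = {17 | 12}
Each is a switch {a | b} with numbers a > b; its mean value is (a + b)/2, and mean value is additive over game sums: m(G1 + G2) = m(G1) + m(G2).
Mean of G1 = (7 + (-20))/2 = -13/2 = -13/2
Mean of G2 = (17 + (12))/2 = 29/2 = 29/2
Mean of G1 + G2 = -13/2 + 29/2 = 8

8


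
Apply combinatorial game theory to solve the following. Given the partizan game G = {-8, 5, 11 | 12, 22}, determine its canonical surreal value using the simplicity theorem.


Left options: {-8, 5, 11}, max = 11
Right options: {12, 22}, min = 12
All options are numbers and max(Left) < min(Right), so by the simplicity theorem the value is the simplest (earliest-born) number strictly between 11 and 12.
No integer lies strictly between 11 and 12, so the value is the dyadic rational m/2^k in the interval with the smallest k (then m odd); search k = 1, 2, ...:
Denominator 2: 23/2 lies strictly between 11 and 12 -- found.
The simplest number in the interval is 23/2.
Game value = 23/2

23/2


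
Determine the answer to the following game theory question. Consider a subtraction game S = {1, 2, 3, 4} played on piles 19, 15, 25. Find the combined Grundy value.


Subtraction set: {1, 2, 3, 4}
For this subtraction set, G(n) = n mod 5 (period = max + 1 = 5).
Pile 1 (size 19): G(19) = 19 mod 5 = 4
Pile 2 (size 15): G(15) = 15 mod 5 = 0
Pile 3 (size 25): G(25) = 25 mod 5 = 0
Total Grundy value = XOR of all: 4 XOR 0 XOR 0 = 4

4


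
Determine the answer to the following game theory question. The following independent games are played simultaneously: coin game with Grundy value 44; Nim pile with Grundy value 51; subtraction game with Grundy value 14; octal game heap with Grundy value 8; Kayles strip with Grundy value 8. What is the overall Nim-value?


By the Sprague-Grundy theorem, the Grundy value of a sum of games is the XOR of individual Grundy values.
coin game: Grundy value = 44. Running XOR: 0 XOR 44 = 44
Nim pile: Grundy value = 51. Running XOR: 44 XOR 51 = 31
subtraction game: Grundy value = 14. Running XOR: 31 XOR 14 = 17
octal game heap: Grundy value = 8. Running XOR: 17 XOR 8 = 25
Kayles strip: Grundy value = 8. Running XOR: 25 XOR 8 = 17
The combined Grundy value is 17.

17


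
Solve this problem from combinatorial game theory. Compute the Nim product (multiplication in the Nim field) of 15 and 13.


Nim multiplication is bilinear over XOR: (u XOR v) * w = (u*w) XOR (v*w).
So we split each operand into its bit components and XOR the pairwise Nim products.
15 = 1 + 2 + 4 + 8 (as XOR of powers of 2).
13 = 1 + 4 + 8 (as XOR of powers of 2).
Using the standard Nim-product table on single bits:
  2*2 = 3,   2*4 = 8,   2*8 = 12,
  4*4 = 6,   4*8 = 11,  8*8 = 13,
and  1*x = x (identity), k*l = l*k (commutative).
Pairwise Nim products:
  1 * 1 = 1
  1 * 4 = 4
  1 * 8 = 8
  2 * 1 = 2
  2 * 4 = 8
  2 * 8 = 12
  4 * 1 = 4
  4 * 4 = 6
  4 * 8 = 11
  8 * 1 = 8
  8 * 4 = 11
  8 * 8 = 13
XOR them: 1 XOR 4 XOR 8 XOR 2 XOR 8 XOR 12 XOR 4 XOR 6 XOR 11 XOR 8 XOR 11 XOR 13 = 12.
Result: 15 * 13 = 12 (in Nim).

12


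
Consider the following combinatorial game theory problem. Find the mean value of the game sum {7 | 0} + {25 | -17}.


G1 = {7 | 0}, G2 = {25 | -17}
Each is a switch {a | b} with numbers a > b; its mean value is (a + b)/2, and mean value is additive over game sums: m(G1 + G2) = m(G1) + m(G2).
Mean of G1 = (7 + (0))/2 = 7/2 = 7/2
Mean of G2 = (25 + (-17))/2 = 8/2 = 4
Mean of G1 + G2 = 7/2 + 4 = 15/2

15/2


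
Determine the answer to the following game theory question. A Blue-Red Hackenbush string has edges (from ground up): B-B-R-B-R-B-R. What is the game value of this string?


Edges (from ground): B-B-R-B-R-B-R
By Berlekamp's sign-expansion rule, a Blue-Red Hackenbush stalk has the value of the surreal number whose sign sequence is the edge sequence with B -> + and R -> -.
Sign sequence: ++-+-+-
Trace the sign expansion in the surreal number tree, starting from 0:
Edge 1: B (sign +) -> bounds (0, +inf), value = 1
Edge 2: B (sign +) -> bounds (1, +inf), value = 2
Edge 3: R (sign -) -> bounds (1, 2), value = 3/2
Edge 4: B (sign +) -> bounds (3/2, 2), value = 7/4
Edge 5: R (sign -) -> bounds (3/2, 7/4), value = 13/8
Edge 6: B (sign +) -> bounds (13/8, 7/4), value = 27/16
Edge 7: R (sign -) -> bounds (13/8, 27/16), value = 53/32
Game value = 53/32

53/32


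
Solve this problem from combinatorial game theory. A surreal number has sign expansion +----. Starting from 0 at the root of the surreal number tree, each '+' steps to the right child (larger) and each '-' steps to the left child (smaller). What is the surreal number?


Sign expansion: +----
Rule: track bounds (lo, hi), initially (-inf, +inf). On '+', the current value becomes lo and we move to the simplest number in (value, hi): value + 1 if hi = +inf, otherwise the midpoint (value + hi)/2. On '-', the current value becomes hi and we move to value - 1 if lo = -inf, otherwise the midpoint (lo + value)/2.
Start at 0.
Step 1: sign = +, move right. Bounds: (0, +inf). Value = 1
Step 2: sign = -, move left. Bounds: (0, 1). Value = 1/2
Step 3: sign = -, move left. Bounds: (0, 1/2). Value = 1/4
Step 4: sign = -, move left. Bounds: (0, 1/4). Value = 1/8
Step 5: sign = -, move left. Bounds: (0, 1/8). Value = 1/16
The surreal number with sign expansion +---- is 1/16.

1/16


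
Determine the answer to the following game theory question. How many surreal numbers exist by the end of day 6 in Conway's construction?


Day 0: {|} = 0 is born. Count = 1.
Day n: the number of surreal numbers born by day n is 2^(n+1) - 1.
By day 0: 2^1 - 1 = 1
By day 1: 2^2 - 1 = 3
By day 2: 2^3 - 1 = 7
By day 3: 2^4 - 1 = 15
By day 4: 2^5 - 1 = 31
By day 5: 2^6 - 1 = 63
By day 6: 2^7 - 1 = 127
By day 6: 127 surreal numbers.

127


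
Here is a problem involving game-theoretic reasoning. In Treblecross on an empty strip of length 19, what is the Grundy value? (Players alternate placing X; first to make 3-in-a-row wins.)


Treblecross: place X on empty cells; 3-in-a-row wins.
Playing within two cells of an existing X lets the opponent win at once, so sensible play treats the cells i-2..i+2 around each X as dead. The player left with no safe cell loses, so this is a normal-play take-away game on strips of safe cells.
Placing X at cell i (0-indexed) of a strip of k safe cells leaves independent strips of sizes max(0, i-2) and max(0, k-i-3). Hence G(k) = mex{ G(max(0,i-2)) XOR G(max(0,k-i-3)) : 0 <= i < k }, with G(0) = 0.
G(1): splits (0,0):0^0=0 -> mex({0}) = 1
G(2): splits (0,0):0^0=0 -> mex({0}) = 1
G(3): splits (0,0):0^0=0 -> mex({0}) = 1
G(4): splits (0,1):0^1=1 (0,0):0^0=0 -> mex({0, 1}) = 2
G(5): splits (0,2):0^1=1 (0,1):0^1=1 (0,0):0^0=0 -> mex({0, 1}) = 2
G(6) = mex({1}) = 0
G(7) = mex({0, 1, 2}) = 3
G(8) = mex({0, 1, 2}) = 3
G(9) = mex({0, 2}) = 1
G(10) = mex({0, 2, 3}) = 1
G(11) = mex({0, 3}) = 1
G(12) = mex({1, 3}) = 0
G(13) = mex({0, 1, 2, 3}) = 4
G(14) = mex({0, 1, 2}) = 3
G(15) = mex({0, 1, 2}) = 3
G(16) = mex({0, 1, 2, 4}) = 3
G(17) = mex({0, 1, 3, 4}) = 2
G(18) = mex({0, 1, 3, 4}) = 2
G(19) = mex({0, 1, 3, 5}) = 2
Therefore G(19) = 2.

2


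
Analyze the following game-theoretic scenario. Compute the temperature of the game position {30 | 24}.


The game is {30 | 24}, a switch {a | b} with numbers a > b.
Cooling {a | b} by t gives {a - t | b + t}, which stops being hot when a - t = b + t, i.e. at t = (a - b)/2. So the temperature of a switch is (a - b)/2.
Temperature = (Left option - Right option) / 2
= (30 - (24)) / 2
= 6 / 2
= 3

3


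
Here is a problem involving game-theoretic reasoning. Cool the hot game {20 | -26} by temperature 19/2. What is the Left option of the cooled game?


Original game: {20 | -26} (a switch {a | b} with a > b).
Cooling by t (for t below the temperature (a - b)/2 = 23) taxes each move by t: {a | b} cooled by t is {a - t | b + t}.
Cooling amount: t = 19/2
Cooled Left option: 20 - 19/2 = 21/2
Cooled Right option: -26 + 19/2 = -33/2
Cooled game: {21/2 | -33/2}
Left option = 21/2

21/2


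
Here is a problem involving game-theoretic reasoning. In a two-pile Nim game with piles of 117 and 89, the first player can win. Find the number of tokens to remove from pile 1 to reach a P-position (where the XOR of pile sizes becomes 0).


Piles: 117 and 89
Current XOR: 117 XOR 89 = 44 (non-zero, so this is an N-position).
To make the XOR zero, we need to find a move that balances the piles.
For pile 1 (size 117): target = 117 XOR 44 = 89
We reduce pile 1 from 117 to 89.
Tokens removed: 117 - 89 = 28
Verification: 89 XOR 89 = 0

28


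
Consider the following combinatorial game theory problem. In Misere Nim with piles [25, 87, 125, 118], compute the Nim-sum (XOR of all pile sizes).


We need the XOR (exclusive or) of all pile sizes.
After XOR-ing pile 1 (size 25): 0 XOR 25 = 25
After XOR-ing pile 2 (size 87): 25 XOR 87 = 78
After XOR-ing pile 3 (size 125): 78 XOR 125 = 51
After XOR-ing pile 4 (size 118): 51 XOR 118 = 69
The Nim-value of this position is 69.

69


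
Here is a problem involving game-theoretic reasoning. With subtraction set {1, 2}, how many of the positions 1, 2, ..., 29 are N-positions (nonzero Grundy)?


Subtraction set S = {1, 2}, so G(n) = n mod 3.
G(n) = 0 when n is a multiple of 3.
Multiples of 3 in [1, 29]: 9
N-positions (nonzero Grundy) = 29 - 9 = 20

20


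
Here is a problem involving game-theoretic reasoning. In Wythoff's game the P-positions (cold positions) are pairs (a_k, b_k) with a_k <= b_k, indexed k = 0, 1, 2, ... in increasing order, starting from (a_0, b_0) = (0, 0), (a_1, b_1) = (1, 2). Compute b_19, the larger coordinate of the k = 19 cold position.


By Wythoff's theorem, a_k = floor(k * phi) and b_k = floor(k * phi^2) = a_k + k, where phi = (1 + sqrt(5))/2 is the golden ratio.
phi = (1 + sqrt(5))/2 = 1.618034
phi^2 = phi + 1 = 2.618034
k = 19
k * phi^2 = 19 * 2.618034 = 49.742646
b_19 = floor(k * phi^2) = 49 (check: a_19 + k = 30 + 19 = 49)

49


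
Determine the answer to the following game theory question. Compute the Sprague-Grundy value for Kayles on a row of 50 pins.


Kayles: a move removes 1 or 2 adjacent pins from a contiguous row.
Removing pins from a row of k leaves two independent rows (a, b) with a + b = k - 1 (one pin) or a + b = k - 2 (two pins); an end removal gives a = 0.
By Sprague-Grundy, G(k) = mex{ G(a) XOR G(b) } over all these splits. G(0) = 0.
G(1): splits (0,0):0^0=0 -> mex({0}) = 1
G(2): splits (0,1):0^1=1 (0,0):0^0=0 -> mex({0, 1}) = 2
G(3): splits (0,2):0^2=2 (1,1):1^1=0 (0,1):0^1=1 -> mex({0, 1, 2}) = 3
G(4): splits (0,3):0^3=3 (1,2):1^2=3 (0,2):0^2=2 (1,1):1^1=0 -> mex({0, 2, 3}) = 1
G(5): splits (0,4):0^1=1 (1,3):1^3=2 (2,2):2^2=0 (0,3):0^3=3 (1,2):1^2=3 -> mex({0, 1, 2, 3}) = 4
G(6) = mex({0, 1, 2, 4}) = 3
G(7) = mex({0, 1, 3, 4, 5}) = 2
G(8) = mex({0, 2, 3, 5, 6}) = 1
G(9) = mex({0, 1, 2, 3, 6, 7}) = 4
G(10) = mex({0, 1, 3, 4, 5, 7}) = 2
G(11) = mex({0, 1, 2, 3, 4, 5}) = 6
G(12) = mex({0, 1, 2, 3, 5, 6, 7}) = 4
G(13) = mex({0, 2, 3, 4, 6, 7}) = 1
G(14) = mex({0, 1, 4, 5, 6, 7}) = 2
G(15) = mex({0, 1, 2, 3, 4, 5, 6}) = 7
G(16) = mex({0, 2, 3, 5, 6, 7}) = 1
G(17) = mex({0, 1, 2, 3, 5, 6, 7}) = 4
G(18) = mex({0, 1, 2, 4, 5, 6}) = 3
G(19) = mex({0, 1, 3, 4, 5, 7}) = 2
G(20) = mex({0, 2, 3, 4, 5, 6, 7}) = 1
G(21) = mex({0, 1, 2, 3, 5, 6, 7}) = 4
G(22) = mex({0, 1, 2, 3, 4, 5, 7}) = 6
G(23) = mex({0, 1, 2, 3, 4, 5, 6}) = 7
G(24) = mex({0, 1, 2, 3, 5, 6, 7}) = 4
G(25) = mex({0, 2, 3, 4, 6, 7}) = 1
G(26) = mex({0, 1, 3, 4, 5, 6, 7}) = 2
G(27) = mex({0, 1, 2, 3, 4, 5, 6, 7}) = 8
G(28) = mex({0, 1, 2, 3, 4, 6, 7, 8}) = 5
G(29) = mex({0, 1, 2, 3, 5, 6, 7, 8, 9}) = 4
G(30) = mex({0, 1, 2, 3, 4, 5, 6, 9, 10}) = 7
G(31) = mex({0, 1, 3, 4, 5, 7, 10, 11}) = 2
G(32) = mex({0, 2, 3, 4, 5, 6, 7, 9, 11}) = 1
G(33) = mex({0, 1, 2, 3, 4, 5, 6, 7, 9, 12}) = 8
G(34) = mex({0, 1, 2, 3, 4, 5, 7, 8, 11, 12}) = 6
G(35) = mex({0, 1, 2, 3, 4, 5, 6, 8, 9, 10, 11}) = 7
G(36) = mex({0, 1, 2, 3, 5, 6, 7, 9, 10}) = 4
G(37) = mex({0, 2, 3, 4, 6, 7, 9, 10, 11, 12}) = 1
G(38) = mex({0, 1, 3, 4, 5, 6, 7, 9, 10, 11, 12}) = 2
G(39) = mex({0, 1, 2, 4, 5, 6, 7, 9, 10, 12, 14}) = 3
G(40) = mex({0, 2, 3, 4, 6, 7, 11, 12, 14}) = 1
G(41) = mex({0, 1, 2, 3, 5, 6, 7, 9, 10, 11, 12}) = 4
G(42) = mex({0, 1, 2, 3, 4, 5, 6, 9, 10}) = 7
G(43) = mex({0, 1, 3, 4, 5, 7, 9, 10, 12, 15}) = 2
G(44) = mex({0, 2, 3, 4, 5, 6, 7, 9, 10, 12, 15}) = 1
G(45) = mex({0, 1, 2, 3, 4, 5, 6, 7, 9, 10, 12, 14}) = 8
G(46) = mex({0, 1, 3, 4, 5, 7, 8, 11, 12, 14}) = 2
G(47) = mex({0, 1, 2, 3, 4, 5, 6, 8, 9, 10, 11, 12}) = 7
G(48) = mex({0, 1, 2, 3, 5, 6, 7, 9, 10}) = 4
G(49) = mex({0, 2, 3, 4, 6, 7, 9, 10, 11, 12, 15}) = 1
G(50) = mex({0, 1, 4, 5, 6, 7, 9, 11, 12, 14, 15}) = 2
Therefore G(50) = 2.

2


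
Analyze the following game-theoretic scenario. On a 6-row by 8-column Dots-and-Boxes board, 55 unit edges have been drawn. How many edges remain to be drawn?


Grid: 6 x 8 boxes, i.e. 7 rows and 9 columns of dots.
Horizontal edges: (rows + 1) * cols = 7 * 8 = 56
Vertical edges: rows * (cols + 1) = 6 * 9 = 54
Total edges: 56 + 54 = 110
Edges drawn: 55
Remaining: 110 - 55 = 55

55


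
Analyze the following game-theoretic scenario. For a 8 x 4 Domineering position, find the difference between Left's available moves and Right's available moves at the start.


Board is 8 x 4 (rows x cols).
Left (vertical) placements: (rows-1) * cols = 7 * 4 = 28
Right (horizontal) placements: rows * (cols-1) = 8 * 3 = 24
Advantage = Left - Right = 28 - 24 = 4

4


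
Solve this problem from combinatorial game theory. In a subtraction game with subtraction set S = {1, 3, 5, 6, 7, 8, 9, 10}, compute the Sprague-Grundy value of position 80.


The subtraction set is S = {1, 3, 5, 6, 7, 8, 9, 10}.
G(k) = mex{ G(k - s) : s in S, s <= k }. We compute iteratively: G(0) = 0.
G(1) = mex({0}) = 1
G(2) = mex({1}) = 0
G(3) = mex({0}) = 1
G(4) = mex({1}) = 0
G(5) = mex({0}) = 1
G(6) = mex({0, 1}) = 2
G(7) = mex({0, 1, 2}) = 3
G(8) = mex({0, 1, 3}) = 2
G(9) = mex({0, 1, 2}) = 3
G(10) = mex({0, 1, 3}) = 2
G(11) = mex({0, 1, 2}) = 3
G(12) = mex({0, 1, 2, 3}) = 4
G(13) = mex({0, 1, 2, 3, 4}) = 5
G(14) = mex({0, 1, 2, 3, 5}) = 4
G(15) = mex({1, 2, 3, 4}) = 0
G(16) = mex({0, 2, 3, 5}) = 1
G(17) = mex({1, 2, 3, 4}) = 0
G(18) = mex({0, 2, 3, 4, 5}) = 1
G(19) = mex({1, 2, 3, 4, 5}) = 0
G(20) = mex({0, 2, 3, 4, 5}) = 1
G(21) = mex({0, 1, 3, 4, 5}) = 2
G(22) = mex({0, 1, 2, 4, 5}) = 3
G(23) = mex({0, 1, 3, 4, 5}) = 2
G(24) = mex({0, 1, 2, 4}) = 3
Observe that G(15)..G(24) = 0, 1, 0, 1, 0, 1, 2, 3, 2, 3 repeats G(0)..G(9) = 0, 1, 0, 1, 0, 1, 2, 3, 2, 3.
For k >= max(S) = 10, G(k) is determined by the previous 10 values G(k-10)..G(k-1); a window of 10 consecutive values has recurred shifted by 15, so by induction G(k + 15) = G(k) for all k >= 0: the sequence is periodic from the start with period 15.
One period: G(0..14) = 0, 1, 0, 1, 0, 1, 2, 3, 2, 3, 2, 3, 4, 5, 4.
80 mod 15 = 5, so G(80) = G(5) = 1.

1


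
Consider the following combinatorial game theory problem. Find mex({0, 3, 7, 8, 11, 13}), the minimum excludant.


Set = {0, 3, 7, 8, 11, 13}
0 is in the set.
1 is NOT in the set. This is the mex.
mex = 1

1


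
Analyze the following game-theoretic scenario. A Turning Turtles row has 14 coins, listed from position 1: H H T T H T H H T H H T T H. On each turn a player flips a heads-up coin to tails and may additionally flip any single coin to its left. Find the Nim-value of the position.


Coins: H H T T H T H H T H H T T H
Key fact: a single head at position k behaves exactly like a Nim heap of size k (turning it to T and optionally flipping a coin at j < k corresponds to moving the heap from k to j, or to 0), and heads combine as a disjunctive sum (two heads at the same place would cancel, matching j XOR j = 0). So the Nim-value is the XOR of the 1-indexed positions of the heads.
Face-up positions (1-indexed): [1, 2, 5, 7, 8, 10, 11, 14]
XOR 0 with 1: 0 XOR 1 = 1
XOR 1 with 2: 1 XOR 2 = 3
XOR 3 with 5: 3 XOR 5 = 6
XOR 6 with 7: 6 XOR 7 = 1
XOR 1 with 8: 1 XOR 8 = 9
XOR 9 with 10: 9 XOR 10 = 3
XOR 3 with 11: 3 XOR 11 = 8
XOR 8 with 14: 8 XOR 14 = 6
Nim-value = 6

6


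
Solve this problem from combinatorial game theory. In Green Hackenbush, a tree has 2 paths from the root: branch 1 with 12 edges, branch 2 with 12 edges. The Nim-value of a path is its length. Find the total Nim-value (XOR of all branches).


The tree has 2 branches from the ground vertex.
In Green Hackenbush, the Nim-value of a simple path of length k is k.
Branch 1: length 12, Nim-value = 12
Branch 2: length 12, Nim-value = 12
Total Nim-value = XOR of all branch values:
0 XOR 12 = 12
12 XOR 12 = 0
Nim-value of the tree = 0

0


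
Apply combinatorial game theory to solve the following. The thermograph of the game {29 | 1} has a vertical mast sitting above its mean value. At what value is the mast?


Game = {29 | 1}, a switch {a | b} with numbers a > b.
Its thermograph has left wall a - t and right wall b + t, which meet at t = (a - b)/2, where both equal (a + b)/2. So the mast (mean value) is at (a + b)/2.
Mean = (29 + (1))/2 = 30/2 = 15

15


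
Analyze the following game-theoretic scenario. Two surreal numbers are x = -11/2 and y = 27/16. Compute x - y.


x = -11/2, y = 27/16
Converting to common denominator: 16
x = -88/16, y = 27/16
x - y = -11/2 - 27/16 = -115/16

-115/16


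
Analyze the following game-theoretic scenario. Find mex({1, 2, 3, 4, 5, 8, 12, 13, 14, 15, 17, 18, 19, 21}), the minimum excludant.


Set = {1, 2, 3, 4, 5, 8, 12, 13, 14, 15, 17, 18, 19, 21}
0 is NOT in the set. This is the mex.
mex = 0

0


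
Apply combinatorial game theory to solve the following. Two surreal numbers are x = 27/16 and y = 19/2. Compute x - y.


x = 27/16, y = 19/2
Converting to common denominator: 16
x = 27/16, y = 152/16
x - y = 27/16 - 19/2 = -125/16

-125/16


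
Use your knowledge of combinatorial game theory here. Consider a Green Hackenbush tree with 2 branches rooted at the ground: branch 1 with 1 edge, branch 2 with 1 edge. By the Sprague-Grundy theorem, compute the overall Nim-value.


The tree has 2 branches from the ground vertex.
In Green Hackenbush, the Nim-value of a simple path of length k is k.
Branch 1: length 1, Nim-value = 1
Branch 2: length 1, Nim-value = 1
Total Nim-value = XOR of all branch values:
0 XOR 1 = 1
1 XOR 1 = 0
Nim-value of the tree = 0

0


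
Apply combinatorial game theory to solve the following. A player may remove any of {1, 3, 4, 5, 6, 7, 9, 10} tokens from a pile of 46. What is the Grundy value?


The subtraction set is S = {1, 3, 4, 5, 6, 7, 9, 10}.
G(k) = mex{ G(k - s) : s in S, s <= k }. We compute iteratively: G(0) = 0.
G(1) = mex({0}) = 1
G(2) = mex({1}) = 0
G(3) = mex({0}) = 1
G(4) = mex({0, 1}) = 2
G(5) = mex({0, 1, 2}) = 3
G(6) = mex({0, 1, 3}) = 2
G(7) = mex({0, 1, 2}) = 3
G(8) = mex({0, 1, 2, 3}) = 4
G(9) = mex({0, 1, 2, 3, 4}) = 5
G(10) = mex({0, 1, 2, 3, 5}) = 4
G(11) = mex({0, 1, 2, 3, 4}) = 5
G(12) = mex({0, 1, 2, 3, 4, 5}) = 6
G(13) = mex({1, 2, 3, 4, 5, 6}) = 0
G(14) = mex({0, 2, 3, 4, 5}) = 1
G(15) = mex({1, 2, 3, 4, 5, 6}) = 0
G(16) = mex({0, 2, 3, 4, 5, 6}) = 1
G(17) = mex({0, 1, 3, 4, 5, 6}) = 2
G(18) = mex({0, 1, 2, 4, 5, 6}) = 3
G(19) = mex({0, 1, 3, 4, 5, 6}) = 2
G(20) = mex({0, 1, 2, 4, 5}) = 3
G(21) = mex({0, 1, 2, 3, 5, 6}) = 4
G(22) = mex({0, 1, 2, 3, 4, 6}) = 5
Observe that G(13)..G(22) = 0, 1, 0, 1, 2, 3, 2, 3, 4, 5 repeats G(0)..G(9) = 0, 1, 0, 1, 2, 3, 2, 3, 4, 5.
For k >= max(S) = 10, G(k) is determined by the previous 10 values G(k-10)..G(k-1); a window of 10 consecutive values has recurred shifted by 13, so by induction G(k + 13) = G(k) for all k >= 0: the sequence is periodic from the start with period 13.
One period: G(0..12) = 0, 1, 0, 1, 2, 3, 2, 3, 4, 5, 4, 5, 6.
46 mod 13 = 7, so G(46) = G(7) = 3.

3


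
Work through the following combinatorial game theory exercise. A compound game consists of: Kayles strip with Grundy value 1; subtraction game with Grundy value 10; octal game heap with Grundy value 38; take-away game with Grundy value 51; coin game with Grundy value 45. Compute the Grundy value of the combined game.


By the Sprague-Grundy theorem, the Grundy value of a sum of games is the XOR of individual Grundy values.
Kayles strip: Grundy value = 1. Running XOR: 0 XOR 1 = 1
subtraction game: Grundy value = 10. Running XOR: 1 XOR 10 = 11
octal game heap: Grundy value = 38. Running XOR: 11 XOR 38 = 45
take-away game: Grundy value = 51. Running XOR: 45 XOR 51 = 30
coin game: Grundy value = 45. Running XOR: 30 XOR 45 = 51
The combined Grundy value is 51.

51


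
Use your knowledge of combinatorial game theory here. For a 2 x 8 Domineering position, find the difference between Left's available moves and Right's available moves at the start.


Board is 2 x 8 (rows x cols).
Left (vertical) placements: (rows-1) * cols = 1 * 8 = 8
Right (horizontal) placements: rows * (cols-1) = 2 * 7 = 14
Advantage = Left - Right = 8 - 14 = -6

-6


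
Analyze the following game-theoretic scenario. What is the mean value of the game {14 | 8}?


Game = {14 | 8}, a switch {a | b} with numbers a > b.
Its thermograph has left wall a - t and right wall b + t, which meet at t = (a - b)/2, where both equal (a + b)/2. So the mast (mean value) is at (a + b)/2.
Mean = (14 + (8))/2 = 22/2 = 11

11


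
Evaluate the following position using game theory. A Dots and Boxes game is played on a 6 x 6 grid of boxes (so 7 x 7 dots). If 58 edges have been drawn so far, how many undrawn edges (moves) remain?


Grid: 6 x 6 boxes, i.e. 7 rows and 7 columns of dots.
Horizontal edges: (rows + 1) * cols = 7 * 6 = 42
Vertical edges: rows * (cols + 1) = 6 * 7 = 42
Total edges: 42 + 42 = 84
Edges drawn: 58
Remaining: 84 - 58 = 26

26


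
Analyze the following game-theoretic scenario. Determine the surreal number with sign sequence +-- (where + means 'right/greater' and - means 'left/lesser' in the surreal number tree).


Sign expansion: +--
Rule: track bounds (lo, hi), initially (-inf, +inf). On '+', the current value becomes lo and we move to the simplest number in (value, hi): value + 1 if hi = +inf, otherwise the midpoint (value + hi)/2. On '-', the current value becomes hi and we move to value - 1 if lo = -inf, otherwise the midpoint (lo + value)/2.
Start at 0.
Step 1: sign = +, move right. Bounds: (0, +inf). Value = 1
Step 2: sign = -, move left. Bounds: (0, 1). Value = 1/2
Step 3: sign = -, move left. Bounds: (0, 1/2). Value = 1/4
The surreal number with sign expansion +-- is 1/4.

1/4


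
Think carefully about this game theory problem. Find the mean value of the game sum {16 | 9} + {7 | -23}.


G1 = {16 | 9}, G2 = {7 | -23}
Each is a switch {a | b} with numbers a > b; its mean value is (a + b)/2, and mean value is additive over game sums: m(G1 + G2) = m(G1) + m(G2).
Mean of G1 = (16 + (9))/2 = 25/2 = 25/2
Mean of G2 = (7 + (-23))/2 = -16/2 = -8
Mean of G1 + G2 = 25/2 + -8 = 9/2

9/2


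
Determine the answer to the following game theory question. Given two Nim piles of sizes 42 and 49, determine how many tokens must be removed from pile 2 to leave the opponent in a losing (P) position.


Piles: 42 and 49
Current XOR: 42 XOR 49 = 27 (non-zero, so this is an N-position).
To make the XOR zero, we need to find a move that balances the piles.
For pile 2 (size 49): target = 49 XOR 27 = 42
We reduce pile 2 from 49 to 42.
Tokens removed: 49 - 42 = 7
Verification: 42 XOR 42 = 0

7


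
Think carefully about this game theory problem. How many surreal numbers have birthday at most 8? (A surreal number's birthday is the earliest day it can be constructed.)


Day 0: {|} = 0 is born. Count = 1.
Day n: the number of surreal numbers born by day n is 2^(n+1) - 1.
By day 0: 2^1 - 1 = 1
By day 1: 2^2 - 1 = 3
By day 2: 2^3 - 1 = 7
By day 3: 2^4 - 1 = 15
By day 4: 2^5 - 1 = 31
By day 5: 2^6 - 1 = 63
By day 6: 2^7 - 1 = 127
By day 7: 2^8 - 1 = 255
By day 8: 2^9 - 1 = 511
By day 8: 511 surreal numbers.

511
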